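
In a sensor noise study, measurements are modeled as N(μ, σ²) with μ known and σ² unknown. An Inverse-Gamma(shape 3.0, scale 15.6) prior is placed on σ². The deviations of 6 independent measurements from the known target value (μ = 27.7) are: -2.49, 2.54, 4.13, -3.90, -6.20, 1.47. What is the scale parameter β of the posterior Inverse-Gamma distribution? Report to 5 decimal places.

58.35975

With known mean μ and an Inverse-Gamma(α, β) prior on σ², the Normal likelihood is conjugate: posterior is Inv-Gamma(α + n/2, β + Σ(xᵢ−μ)²/2).
Σ(xᵢ−μ)² = (-2.49)² + (2.54)² + (4.13)² + (-3.90)² + (-6.20)² + (1.47)² = 85.5195.
Posterior: Inv-Gamma(3.0 + 6/2, 15.6 + 85.5195/2) = Inv-Gamma(6.00, 58.35975).
Posterior β = 58.35975.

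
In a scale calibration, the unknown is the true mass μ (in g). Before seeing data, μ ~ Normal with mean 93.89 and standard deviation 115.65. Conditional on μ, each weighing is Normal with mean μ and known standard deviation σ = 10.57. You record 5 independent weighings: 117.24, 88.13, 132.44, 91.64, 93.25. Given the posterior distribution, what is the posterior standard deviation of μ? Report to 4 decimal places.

For Normal data with known variance σ², a Normal(μ₀, σ₀²) prior on μ is conjugate. Posterior precision = 1/σ₀² + n/σ²; posterior mean is the precision-weighted average of μ₀ and x̄.
σ₀² = 115.65² = 13374.9225, σ² = 10.57² = 111.7249; σ² + n·σ₀² = 111.7249 + 5·13374.9225 = 66986.3374.
Posterior precision = 1/σ₀² + n/σ² = 1/13374.9225 + 5/111.7249 = (σ² + n·σ₀²)/(σ₀²σ²) = 66986.3374/(13374.9225·111.7249); posterior variance σₙ² = σ₀²σ²/(σ² + n·σ₀²) = 13374.9225·111.7249/66986.3374 = 22.307711.
Posterior SD = √σₙ² = √(13374.9225·111.7249/66986.3374) = 4.7231.

4.7231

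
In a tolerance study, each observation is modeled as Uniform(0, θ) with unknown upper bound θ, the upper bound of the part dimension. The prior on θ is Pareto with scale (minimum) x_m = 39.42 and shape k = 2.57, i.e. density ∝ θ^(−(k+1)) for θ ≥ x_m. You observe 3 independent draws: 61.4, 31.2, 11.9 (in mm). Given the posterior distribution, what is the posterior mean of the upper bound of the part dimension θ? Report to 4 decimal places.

74.8354

A Pareto(scale x_m, shape k) prior on the upper bound θ of Uniform(0, θ) is conjugate: posterior is Pareto(max(x_m, max xᵢ), k + n).
Sample maximum = 61.4; prior scale x_m = 39.42 → posterior scale = max = 61.40.
Posterior shape = 2.57 + 3 = 5.57.
E[θ|data] = k·x_m/(k−1) = 5.57·61.40/4.57 = 74.8354.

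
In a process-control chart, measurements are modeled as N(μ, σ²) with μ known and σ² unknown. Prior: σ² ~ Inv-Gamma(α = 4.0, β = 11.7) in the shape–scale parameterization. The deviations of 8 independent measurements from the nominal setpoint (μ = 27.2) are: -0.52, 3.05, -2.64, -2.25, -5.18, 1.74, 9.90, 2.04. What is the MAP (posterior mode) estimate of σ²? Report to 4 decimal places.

With known mean μ and an Inverse-Gamma(α, β) prior on σ², the Normal likelihood is conjugate: posterior is Inv-Gamma(α + n/2, β + Σ(xᵢ−μ)²/2).
Σ(xᵢ−μ)² = (-0.52)² + (3.05)² + (-2.64)² + (-2.25)² + (-5.18)² + (1.74)² + (9.90)² + (2.04)² = 153.6366.
Posterior: Inv-Gamma(4.0 + 8/2, 11.7 + 153.6366/2) = Inv-Gamma(8.00, 88.51830).
Mode = β/(α+1) = 88.51830/9.00 = 9.8354.

9.8354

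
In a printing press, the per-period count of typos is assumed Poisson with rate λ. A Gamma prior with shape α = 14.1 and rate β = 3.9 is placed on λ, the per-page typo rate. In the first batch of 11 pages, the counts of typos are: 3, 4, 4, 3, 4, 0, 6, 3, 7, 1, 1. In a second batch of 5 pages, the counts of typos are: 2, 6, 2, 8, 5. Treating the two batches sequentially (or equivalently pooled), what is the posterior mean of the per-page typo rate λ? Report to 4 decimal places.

3.6734

With a Gamma(shape α, rate β) prior, the Poisson likelihood is conjugate: the posterior is Gamma(α + ΣXᵢ, β + n).
Batch 1: sum of counts S = 36 over n = 11 pages.
After batch 1: Gamma(α+S, β+n) = Gamma(14.1+36, 3.9+11) = Gamma(50.1, 14.9).
Batch 2: sum of counts S = 23 over n = 5 pages.
After batch 2: Gamma(α+S, β+n) = Gamma(50.1+23, 14.9+5) = Gamma(73.1, 19.9).
Posterior mean = α/β = 73.1/19.9 = 3.6734.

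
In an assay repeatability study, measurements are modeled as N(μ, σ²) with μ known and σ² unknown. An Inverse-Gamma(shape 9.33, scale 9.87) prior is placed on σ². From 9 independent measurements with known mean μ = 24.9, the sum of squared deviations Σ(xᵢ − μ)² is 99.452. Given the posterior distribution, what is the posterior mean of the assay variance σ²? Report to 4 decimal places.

With known mean μ and an Inverse-Gamma(α, β) prior on σ², the Normal likelihood is conjugate: posterior is Inv-Gamma(α + n/2, β + Σ(xᵢ−μ)²/2).
Posterior: Inv-Gamma(9.33 + 9/2, 9.87 + 99.452/2) = Inv-Gamma(13.83, 59.5960).
E[σ²|data] = β/(α−1) = 59.5960/12.83 = 4.6451.

4.6451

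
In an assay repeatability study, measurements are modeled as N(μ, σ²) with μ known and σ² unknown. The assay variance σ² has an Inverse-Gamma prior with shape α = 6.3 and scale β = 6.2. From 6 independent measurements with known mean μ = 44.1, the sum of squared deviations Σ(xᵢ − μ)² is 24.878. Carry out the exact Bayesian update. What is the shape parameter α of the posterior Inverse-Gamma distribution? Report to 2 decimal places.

With known mean μ and an Inverse-Gamma(α, β) prior on σ², the Normal likelihood is conjugate: posterior is Inv-Gamma(α + n/2, β + Σ(xᵢ−μ)²/2).
Posterior: Inv-Gamma(6.3 + 6/2, 6.2 + 24.878/2) = Inv-Gamma(9.30, 18.6390).
Posterior α = 9.30.

9.30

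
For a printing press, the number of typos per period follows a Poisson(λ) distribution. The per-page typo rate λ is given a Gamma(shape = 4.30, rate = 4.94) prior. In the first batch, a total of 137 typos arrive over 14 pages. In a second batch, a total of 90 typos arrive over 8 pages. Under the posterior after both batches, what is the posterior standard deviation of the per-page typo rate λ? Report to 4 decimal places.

0.5645

With a Gamma(shape α, rate β) prior, the Poisson likelihood is conjugate: the posterior is Gamma(α + ΣXᵢ, β + n).
After batch 1: Gamma(α+S, β+n) = Gamma(4.30+137, 4.94+14) = Gamma(141.30, 18.94).
After batch 2: Gamma(α+S, β+n) = Gamma(141.30+90, 18.94+8) = Gamma(231.30, 26.94).
SD = √α/β = √231.30/26.94 = 0.5645.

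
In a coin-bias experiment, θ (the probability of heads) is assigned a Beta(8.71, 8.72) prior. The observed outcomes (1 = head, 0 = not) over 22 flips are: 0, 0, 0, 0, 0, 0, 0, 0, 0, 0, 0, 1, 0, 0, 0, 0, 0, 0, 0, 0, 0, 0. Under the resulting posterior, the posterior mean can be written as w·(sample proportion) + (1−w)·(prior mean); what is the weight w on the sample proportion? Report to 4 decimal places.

0.5580

The Beta prior is conjugate to a Binomial/Bernoulli likelihood; the update adds successes to α and failures to β.
Posterior mean = (α₀+k)/(α₀+β₀+n) = [n/(α₀+β₀+n)]·(k/n) + [(α₀+β₀)/(α₀+β₀+n)]·α₀/(α₀+β₀), so only n and the prior enter the weight.
The weight on the data is w = n/(α₀+β₀+n) = 22/(8.71+8.72+22) = 22/39.43 = 0.5580.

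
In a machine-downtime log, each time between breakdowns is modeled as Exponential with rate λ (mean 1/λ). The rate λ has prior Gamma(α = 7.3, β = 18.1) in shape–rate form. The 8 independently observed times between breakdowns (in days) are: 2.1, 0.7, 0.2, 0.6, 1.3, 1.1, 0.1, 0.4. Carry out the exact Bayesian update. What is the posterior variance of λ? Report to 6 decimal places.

0.025283

With a Gamma(shape α, rate β) prior on the exponential rate λ, the posterior after n observations with total T = Σxᵢ is Gamma(α+n, β+T).
Sum of observations T = 6.5 days; n = 8.
Posterior: Gamma(7.3+8, 18.1+6.5) = Gamma(15.3, 24.6).
Var = α/β² = 0.025283.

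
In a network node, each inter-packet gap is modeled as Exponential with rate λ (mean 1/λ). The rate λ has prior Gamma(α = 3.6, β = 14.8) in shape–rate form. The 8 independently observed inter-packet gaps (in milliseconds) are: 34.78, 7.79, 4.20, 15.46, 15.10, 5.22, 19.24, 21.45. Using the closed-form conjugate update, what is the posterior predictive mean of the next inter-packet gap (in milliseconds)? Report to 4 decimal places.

13.0226

With a Gamma(shape α, rate β) prior on the exponential rate λ, the posterior after n observations with total T = Σxᵢ is Gamma(α+n, β+T).
Sum of observations T = 123.24 milliseconds; n = 8.
Posterior: Gamma(3.6+8, 14.8+123.24) = Gamma(11.6, 138.04).
The predictive distribution for the next observation is Lomax; its mean is β/(α−1) = 138.04/10.6 = 13.0226.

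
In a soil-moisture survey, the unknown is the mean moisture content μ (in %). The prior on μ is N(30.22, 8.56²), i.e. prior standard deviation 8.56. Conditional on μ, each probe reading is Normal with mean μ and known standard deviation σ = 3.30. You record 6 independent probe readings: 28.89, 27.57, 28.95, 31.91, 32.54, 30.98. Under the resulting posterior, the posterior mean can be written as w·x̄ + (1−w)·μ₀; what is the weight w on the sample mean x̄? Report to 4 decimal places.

0.9758

For Normal data with known variance σ², a Normal(μ₀, σ₀²) prior on μ is conjugate. Posterior precision = 1/σ₀² + n/σ²; posterior mean is the precision-weighted average of μ₀ and x̄.
σ₀² = 8.56² = 73.2736, σ² = 3.30² = 10.89. Prior precision 1/σ₀² = 1/73.2736; data precision n/σ² = 6/10.89.
w = (n/σ²)/(1/σ₀² + n/σ²) = n·σ₀²/(σ² + n·σ₀²) = 6·73.2736/(10.89 + 6·73.2736) = 439.6416/450.5316 = 0.9758.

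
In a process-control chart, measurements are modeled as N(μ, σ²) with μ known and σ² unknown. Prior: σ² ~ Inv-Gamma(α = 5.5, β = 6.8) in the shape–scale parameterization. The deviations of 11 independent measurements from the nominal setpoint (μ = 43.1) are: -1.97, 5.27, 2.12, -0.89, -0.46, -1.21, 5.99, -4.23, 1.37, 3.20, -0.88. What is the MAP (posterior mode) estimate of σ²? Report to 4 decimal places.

4.9533

With known mean μ and an Inverse-Gamma(α, β) prior on σ², the Normal likelihood is conjugate: posterior is Inv-Gamma(α + n/2, β + Σ(xᵢ−μ)²/2).
Σ(xᵢ−μ)² = (-1.97)² + (5.27)² + (2.12)² + (-0.89)² + (-0.46)² + (-1.21)² + (5.99)² + (-4.23)² + (1.37)² + (3.20)² + (-0.88)² = 105.2803.
Posterior: Inv-Gamma(5.5 + 11/2, 6.8 + 105.2803/2) = Inv-Gamma(11.00, 59.44015).
Mode = β/(α+1) = 59.44015/12.00 = 4.9533.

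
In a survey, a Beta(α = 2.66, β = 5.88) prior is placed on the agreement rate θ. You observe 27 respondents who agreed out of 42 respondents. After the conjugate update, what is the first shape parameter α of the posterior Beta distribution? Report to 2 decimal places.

29.66

The Beta prior is conjugate to a Binomial/Bernoulli likelihood; the update adds successes to α and failures to β.
Posterior: Beta(α+k, β+n−k) = Beta(2.66+27, 5.88+15) = Beta(29.66, 20.88).
Posterior α = 29.66.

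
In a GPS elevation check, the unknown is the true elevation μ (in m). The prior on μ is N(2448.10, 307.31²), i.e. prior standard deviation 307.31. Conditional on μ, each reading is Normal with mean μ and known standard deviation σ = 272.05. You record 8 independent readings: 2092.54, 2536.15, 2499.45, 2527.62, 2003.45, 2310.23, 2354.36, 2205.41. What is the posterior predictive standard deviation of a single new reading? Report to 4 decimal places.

For Normal data with known variance σ², a Normal(μ₀, σ₀²) prior on μ is conjugate. Posterior precision = 1/σ₀² + n/σ²; posterior mean is the precision-weighted average of μ₀ and x̄.
σ₀² = 307.31² = 94439.4361, σ² = 272.05² = 74011.2025; σ² + n·σ₀² = 74011.2025 + 8·94439.4361 = 829526.6913.
Posterior precision = 1/σ₀² + n/σ² = 1/94439.4361 + 8/74011.2025 = (σ² + n·σ₀²)/(σ₀²σ²) = 829526.6913/(94439.4361·74011.2025); posterior variance σₙ² = σ₀²σ²/(σ² + n·σ₀²) = 94439.4361·74011.2025/829526.6913 = 8425.981108.
Predictive variance for one new observation = σₙ² + σ² = 94439.4361·74011.2025/829526.6913 + 74011.2025 = σ²·(σ₀² + 829526.6913)/829526.6913 = 74011.2025·923966.1274/829526.6913 = 82437.183608; SD = √(74011.2025·923966.1274/829526.6913) = 287.1188.

287.1188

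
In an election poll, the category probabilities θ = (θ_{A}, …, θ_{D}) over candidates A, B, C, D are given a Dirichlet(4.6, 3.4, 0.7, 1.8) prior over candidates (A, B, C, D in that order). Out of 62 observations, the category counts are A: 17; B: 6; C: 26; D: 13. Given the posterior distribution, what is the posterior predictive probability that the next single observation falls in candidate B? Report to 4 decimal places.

The Dirichlet prior is conjugate to the Multinomial likelihood: each posterior αⱼ = prior αⱼ + observed count nⱼ.
Posterior concentration: (21.6, 9.4, 26.7, 14.8), total = 72.5.
P(next = B | data) = α_{B}/Σα = 0.1297.

0.1297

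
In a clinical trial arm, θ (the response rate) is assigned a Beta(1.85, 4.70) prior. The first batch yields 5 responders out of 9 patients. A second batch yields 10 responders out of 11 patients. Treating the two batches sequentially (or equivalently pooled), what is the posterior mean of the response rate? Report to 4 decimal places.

0.6347

The Beta prior is conjugate to a Binomial/Bernoulli likelihood; the update adds successes to α and failures to β.
After batch 1: Beta(1.85+5, 4.70+4) = Beta(6.85, 8.70).
After batch 2: Beta(6.85+10, 8.70+1) = Beta(16.85, 9.70).
Posterior mean = α/(α+β) = 16.85/26.55 = 0.6347.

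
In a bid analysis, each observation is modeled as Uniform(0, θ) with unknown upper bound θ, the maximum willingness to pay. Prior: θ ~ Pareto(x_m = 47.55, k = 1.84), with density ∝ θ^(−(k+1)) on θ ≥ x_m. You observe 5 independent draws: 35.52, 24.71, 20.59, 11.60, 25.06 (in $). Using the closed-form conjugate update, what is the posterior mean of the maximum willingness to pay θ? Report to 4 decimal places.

A Pareto(scale x_m, shape k) prior on the upper bound θ of Uniform(0, θ) is conjugate: posterior is Pareto(max(x_m, max xᵢ), k + n).
Sample maximum = 35.52; prior scale x_m = 47.55 → posterior scale = max = 47.55.
Posterior shape = 1.84 + 5 = 6.84.
E[θ|data] = k·x_m/(k−1) = 6.84·47.55/5.84 = 55.6921.

55.6921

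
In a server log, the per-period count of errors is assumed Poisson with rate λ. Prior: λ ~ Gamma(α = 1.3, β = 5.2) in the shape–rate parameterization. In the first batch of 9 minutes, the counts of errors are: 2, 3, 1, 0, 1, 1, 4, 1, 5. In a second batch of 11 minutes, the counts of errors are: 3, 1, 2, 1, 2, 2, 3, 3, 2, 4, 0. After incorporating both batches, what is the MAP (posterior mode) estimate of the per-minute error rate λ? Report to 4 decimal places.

With a Gamma(shape α, rate β) prior, the Poisson likelihood is conjugate: the posterior is Gamma(α + ΣXᵢ, β + n).
Batch 1: sum of counts S = 18 over n = 9 minutes.
After batch 1: Gamma(α+S, β+n) = Gamma(1.3+18, 5.2+9) = Gamma(19.3, 14.2).
Batch 2: sum of counts S = 23 over n = 11 minutes.
After batch 2: Gamma(α+S, β+n) = Gamma(19.3+23, 14.2+11) = Gamma(42.3, 25.2).
Mode of Gamma(α,β) for α≥1 is (α−1)/β = 41.3/25.2 = 1.6389.

1.6389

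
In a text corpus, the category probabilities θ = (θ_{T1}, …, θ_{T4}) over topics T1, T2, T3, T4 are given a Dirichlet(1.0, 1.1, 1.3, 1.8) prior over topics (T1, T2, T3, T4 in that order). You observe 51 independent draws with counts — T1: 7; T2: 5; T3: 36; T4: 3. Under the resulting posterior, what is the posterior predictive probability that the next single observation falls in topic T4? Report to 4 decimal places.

The Dirichlet prior is conjugate to the Multinomial likelihood: each posterior αⱼ = prior αⱼ + observed count nⱼ.
Posterior concentration: (8.0, 6.1, 37.3, 4.8), total = 56.2.
P(next = T4 | data) = α_{T4}/Σα = 0.0854.

0.0854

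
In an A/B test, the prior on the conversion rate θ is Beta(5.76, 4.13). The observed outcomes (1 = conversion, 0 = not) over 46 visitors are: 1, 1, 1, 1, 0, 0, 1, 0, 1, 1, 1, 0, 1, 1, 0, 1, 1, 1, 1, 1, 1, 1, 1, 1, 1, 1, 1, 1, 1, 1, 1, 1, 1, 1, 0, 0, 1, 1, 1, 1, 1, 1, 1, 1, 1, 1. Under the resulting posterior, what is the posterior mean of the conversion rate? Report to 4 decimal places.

The Beta prior is conjugate to a Binomial/Bernoulli likelihood; the update adds successes to α and failures to β.
Posterior: Beta(α+k, β+n−k) = Beta(5.76+39, 4.13+7) = Beta(44.76, 11.13).
Posterior mean = α/(α+β) = 44.76/55.89 = 0.8009.

0.8009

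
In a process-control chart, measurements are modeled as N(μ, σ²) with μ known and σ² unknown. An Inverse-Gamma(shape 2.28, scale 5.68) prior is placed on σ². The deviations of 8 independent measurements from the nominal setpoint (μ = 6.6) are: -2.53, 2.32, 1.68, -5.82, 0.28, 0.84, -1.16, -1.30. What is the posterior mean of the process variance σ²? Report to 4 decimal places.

With known mean μ and an Inverse-Gamma(α, β) prior on σ², the Normal likelihood is conjugate: posterior is Inv-Gamma(α + n/2, β + Σ(xᵢ−μ)²/2).
Σ(xᵢ−μ)² = (-2.53)² + (2.32)² + (1.68)² + (-5.82)² + (0.28)² + (0.84)² + (-1.16)² + (-1.30)² = 52.2977.
Posterior: Inv-Gamma(2.28 + 8/2, 5.68 + 52.2977/2) = Inv-Gamma(6.28, 31.82885).
E[σ²|data] = β/(α−1) = 31.82885/5.28 = 6.0282.

6.0282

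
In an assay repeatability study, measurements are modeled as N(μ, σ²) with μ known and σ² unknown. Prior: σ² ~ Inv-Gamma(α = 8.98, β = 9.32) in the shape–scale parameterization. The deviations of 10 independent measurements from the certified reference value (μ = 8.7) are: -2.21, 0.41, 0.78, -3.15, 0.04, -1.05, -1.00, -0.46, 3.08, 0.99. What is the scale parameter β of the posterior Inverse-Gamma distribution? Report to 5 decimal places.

With known mean μ and an Inverse-Gamma(α, β) prior on σ², the Normal likelihood is conjugate: posterior is Inv-Gamma(α + n/2, β + Σ(xᵢ−μ)²/2).
Σ(xᵢ−μ)² = (-2.21)² + (0.41)² + (0.78)² + (-3.15)² + (0.04)² + (-1.05)² + (-1.00)² + (-0.46)² + (3.08)² + (0.99)² = 28.3653.
Posterior: Inv-Gamma(8.98 + 10/2, 9.32 + 28.3653/2) = Inv-Gamma(13.98, 23.50265).
Posterior β = 23.50265.

23.50265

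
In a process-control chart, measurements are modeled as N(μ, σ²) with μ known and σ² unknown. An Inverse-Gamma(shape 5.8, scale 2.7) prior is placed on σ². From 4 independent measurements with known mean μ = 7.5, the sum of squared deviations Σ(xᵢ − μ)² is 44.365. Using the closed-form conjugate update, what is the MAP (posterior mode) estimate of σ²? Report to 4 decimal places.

2.8276

With known mean μ and an Inverse-Gamma(α, β) prior on σ², the Normal likelihood is conjugate: posterior is Inv-Gamma(α + n/2, β + Σ(xᵢ−μ)²/2).
Posterior: Inv-Gamma(5.8 + 4/2, 2.7 + 44.365/2) = Inv-Gamma(7.80, 24.8825).
Mode = β/(α+1) = 24.8825/8.80 = 2.8276.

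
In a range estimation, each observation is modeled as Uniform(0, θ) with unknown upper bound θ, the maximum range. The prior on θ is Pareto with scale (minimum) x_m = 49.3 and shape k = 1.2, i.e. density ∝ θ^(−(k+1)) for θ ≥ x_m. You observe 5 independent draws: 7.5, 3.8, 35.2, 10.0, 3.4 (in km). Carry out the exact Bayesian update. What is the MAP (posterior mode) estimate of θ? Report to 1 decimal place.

49.3

A Pareto(scale x_m, shape k) prior on the upper bound θ of Uniform(0, θ) is conjugate: posterior is Pareto(max(x_m, max xᵢ), k + n).
Sample maximum = 35.2; prior scale x_m = 49.3 → posterior scale = max = 49.3.
Posterior shape = 1.2 + 5 = 6.2.
The Pareto density is decreasing on [x_m, ∞), so the mode is x_m = 49.3.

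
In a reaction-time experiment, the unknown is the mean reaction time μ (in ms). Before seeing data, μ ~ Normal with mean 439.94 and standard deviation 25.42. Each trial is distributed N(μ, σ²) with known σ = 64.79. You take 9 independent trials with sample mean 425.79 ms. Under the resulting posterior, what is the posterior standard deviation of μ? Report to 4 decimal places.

For Normal data with known variance σ², a Normal(μ₀, σ₀²) prior on μ is conjugate. Posterior precision = 1/σ₀² + n/σ²; posterior mean is the precision-weighted average of μ₀ and x̄.
σ₀² = 25.42² = 646.1764, σ² = 64.79² = 4197.7441; σ² + n·σ₀² = 4197.7441 + 9·646.1764 = 10013.3317.
Posterior precision = 1/σ₀² + n/σ² = 1/646.1764 + 9/4197.7441 = (σ² + n·σ₀²)/(σ₀²σ²) = 10013.3317/(646.1764·4197.7441); posterior variance σₙ² = σ₀²σ²/(σ² + n·σ₀²) = 646.1764·4197.7441/10013.3317 = 270.887178.
Posterior SD = √σₙ² = √(646.1764·4197.7441/10013.3317) = 16.4587.

16.4587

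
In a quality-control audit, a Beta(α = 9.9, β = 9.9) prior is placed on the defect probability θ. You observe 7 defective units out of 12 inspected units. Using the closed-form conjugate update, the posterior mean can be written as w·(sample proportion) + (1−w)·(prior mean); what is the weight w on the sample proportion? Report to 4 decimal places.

The Beta prior is conjugate to a Binomial/Bernoulli likelihood; the update adds successes to α and failures to β.
Posterior mean = (α₀+k)/(α₀+β₀+n) = [n/(α₀+β₀+n)]·(k/n) + [(α₀+β₀)/(α₀+β₀+n)]·α₀/(α₀+β₀), so only n and the prior enter the weight.
The weight on the data is w = n/(α₀+β₀+n) = 12/(9.9+9.9+12) = 12/31.8 = 0.3774.

0.3774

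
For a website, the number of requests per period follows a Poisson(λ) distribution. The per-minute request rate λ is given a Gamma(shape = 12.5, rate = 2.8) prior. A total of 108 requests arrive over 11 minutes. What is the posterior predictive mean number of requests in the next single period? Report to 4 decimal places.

8.7319

With a Gamma(shape α, rate β) prior, the Poisson likelihood is conjugate: the posterior is Gamma(α + ΣXᵢ, β + n).
Posterior: Gamma(α+S, β+n) = Gamma(12.5+108, 2.8+11) = Gamma(120.5, 13.8).
The predictive distribution for one future period is NegBinom with mean α/β = 8.7319.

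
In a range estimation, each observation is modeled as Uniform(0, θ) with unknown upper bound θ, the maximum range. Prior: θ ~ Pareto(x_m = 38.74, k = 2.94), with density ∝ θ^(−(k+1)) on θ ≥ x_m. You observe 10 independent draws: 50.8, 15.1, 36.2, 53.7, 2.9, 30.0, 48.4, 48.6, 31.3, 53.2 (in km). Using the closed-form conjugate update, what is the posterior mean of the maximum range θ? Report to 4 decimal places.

58.1975

A Pareto(scale x_m, shape k) prior on the upper bound θ of Uniform(0, θ) is conjugate: posterior is Pareto(max(x_m, max xᵢ), k + n).
Sample maximum = 53.7; prior scale x_m = 38.74 → posterior scale = max = 53.70.
Posterior shape = 2.94 + 10 = 12.94.
E[θ|data] = k·x_m/(k−1) = 12.94·53.70/11.94 = 58.1975.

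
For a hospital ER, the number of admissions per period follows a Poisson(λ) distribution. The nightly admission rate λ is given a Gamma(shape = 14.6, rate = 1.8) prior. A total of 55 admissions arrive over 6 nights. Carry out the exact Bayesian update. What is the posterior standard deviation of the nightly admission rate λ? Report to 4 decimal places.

1.0696

With a Gamma(shape α, rate β) prior, the Poisson likelihood is conjugate: the posterior is Gamma(α + ΣXᵢ, β + n).
Posterior: Gamma(α+S, β+n) = Gamma(14.6+55, 1.8+6) = Gamma(69.6, 7.8).
SD = √α/β = √69.6/7.8 = 1.0696.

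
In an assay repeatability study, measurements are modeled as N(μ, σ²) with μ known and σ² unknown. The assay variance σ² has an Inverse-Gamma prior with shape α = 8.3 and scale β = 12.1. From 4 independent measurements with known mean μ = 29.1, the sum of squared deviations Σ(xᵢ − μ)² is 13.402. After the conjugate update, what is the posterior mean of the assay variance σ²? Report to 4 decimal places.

With known mean μ and an Inverse-Gamma(α, β) prior on σ², the Normal likelihood is conjugate: posterior is Inv-Gamma(α + n/2, β + Σ(xᵢ−μ)²/2).
Posterior: Inv-Gamma(8.3 + 4/2, 12.1 + 13.402/2) = Inv-Gamma(10.30, 18.8010).
E[σ²|data] = β/(α−1) = 18.8010/9.30 = 2.0216.

2.0216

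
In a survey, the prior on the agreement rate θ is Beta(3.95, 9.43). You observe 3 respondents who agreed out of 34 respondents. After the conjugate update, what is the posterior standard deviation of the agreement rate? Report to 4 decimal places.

0.0509

The Beta prior is conjugate to a Binomial/Bernoulli likelihood; the update adds successes to α and failures to β.
Posterior: Beta(α+k, β+n−k) = Beta(3.95+3, 9.43+31) = Beta(6.95, 40.43).
Var = αβ/((α+β)²(α+β+1)) = 6.95·40.43/(47.38²·48.38) = 0.00258722; SD = √0.00258722 = 0.0509.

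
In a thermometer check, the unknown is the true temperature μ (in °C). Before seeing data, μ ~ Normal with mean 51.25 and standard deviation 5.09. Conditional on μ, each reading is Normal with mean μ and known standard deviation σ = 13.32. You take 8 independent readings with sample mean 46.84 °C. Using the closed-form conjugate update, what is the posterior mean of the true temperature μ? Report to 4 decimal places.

For Normal data with known variance σ², a Normal(μ₀, σ₀²) prior on μ is conjugate. Posterior precision = 1/σ₀² + n/σ²; posterior mean is the precision-weighted average of μ₀ and x̄.
n·x̄ = 8·46.84 = 374.72.
σ₀² = 5.09² = 25.9081, σ² = 13.32² = 177.4224; σ² + n·σ₀² = 177.4224 + 8·25.9081 = 384.6872.
Posterior mean = (μ₀/σ₀² + n·x̄/σ²)/(1/σ₀² + n/σ²) = (σ²·μ₀ + σ₀²·n·x̄)/(σ² + n·σ₀²) = (177.4224·51.25 + 25.9081·374.72)/384.6872 = 18801.181232/384.6872 = 48.8739.

48.8739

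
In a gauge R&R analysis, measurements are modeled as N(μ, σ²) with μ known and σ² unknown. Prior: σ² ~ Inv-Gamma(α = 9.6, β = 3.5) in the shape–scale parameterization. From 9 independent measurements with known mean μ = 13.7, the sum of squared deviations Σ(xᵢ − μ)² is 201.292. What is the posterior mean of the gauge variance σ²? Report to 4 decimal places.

7.9501

With known mean μ and an Inverse-Gamma(α, β) prior on σ², the Normal likelihood is conjugate: posterior is Inv-Gamma(α + n/2, β + Σ(xᵢ−μ)²/2).
Posterior: Inv-Gamma(9.6 + 9/2, 3.5 + 201.292/2) = Inv-Gamma(14.10, 104.1460).
E[σ²|data] = β/(α−1) = 104.1460/13.10 = 7.9501.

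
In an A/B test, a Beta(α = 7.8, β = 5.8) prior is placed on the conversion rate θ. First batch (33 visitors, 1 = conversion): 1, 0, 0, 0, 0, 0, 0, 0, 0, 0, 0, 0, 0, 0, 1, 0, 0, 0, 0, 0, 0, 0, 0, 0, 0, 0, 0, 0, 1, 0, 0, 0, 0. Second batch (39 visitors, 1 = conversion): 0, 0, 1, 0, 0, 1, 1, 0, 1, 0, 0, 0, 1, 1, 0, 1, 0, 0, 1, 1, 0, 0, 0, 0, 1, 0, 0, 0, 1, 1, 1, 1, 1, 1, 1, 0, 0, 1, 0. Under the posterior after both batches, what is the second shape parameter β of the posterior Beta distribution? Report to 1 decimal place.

56.8

The Beta prior is conjugate to a Binomial/Bernoulli likelihood; the update adds successes to α and failures to β.
After batch 1: Beta(7.8+3, 5.8+30) = Beta(10.8, 35.8).
After batch 2: Beta(10.8+18, 35.8+21) = Beta(28.8, 56.8).
Posterior β = 56.8.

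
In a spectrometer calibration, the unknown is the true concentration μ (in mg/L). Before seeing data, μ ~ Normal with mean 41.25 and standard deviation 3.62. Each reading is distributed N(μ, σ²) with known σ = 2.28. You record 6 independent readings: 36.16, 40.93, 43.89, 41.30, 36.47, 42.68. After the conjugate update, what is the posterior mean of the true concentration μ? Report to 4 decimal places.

For Normal data with known variance σ², a Normal(μ₀, σ₀²) prior on μ is conjugate. Posterior precision = 1/σ₀² + n/σ²; posterior mean is the precision-weighted average of μ₀ and x̄.
Σxᵢ = 36.16 + 40.93 + 43.89 + 41.30 + 36.47 + 42.68 = 241.43, so n·x̄ = 241.43.
σ₀² = 3.62² = 13.1044, σ² = 2.28² = 5.1984; σ² + n·σ₀² = 5.1984 + 6·13.1044 = 83.8248.
Posterior mean = (μ₀/σ₀² + n·x̄/σ²)/(1/σ₀² + n/σ²) = (σ²·μ₀ + σ₀²·n·x̄)/(σ² + n·σ₀²) = (5.1984·41.25 + 13.1044·241.43)/83.8248 = 3378.229292/83.8248 = 40.3011.

40.3011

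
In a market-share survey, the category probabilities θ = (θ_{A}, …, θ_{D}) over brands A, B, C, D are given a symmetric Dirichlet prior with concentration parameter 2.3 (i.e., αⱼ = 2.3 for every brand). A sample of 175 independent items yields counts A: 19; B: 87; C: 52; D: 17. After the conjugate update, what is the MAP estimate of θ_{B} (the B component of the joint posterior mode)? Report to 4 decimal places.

0.4900

The Dirichlet prior is conjugate to the Multinomial likelihood: each posterior αⱼ = prior αⱼ + observed count nⱼ.
Posterior concentration: (21.3, 89.3, 54.3, 19.3), total = 184.2.
Joint mode component: (α_{B}−1)/(Σα−K) = 88.3/180.2 = 0.4900.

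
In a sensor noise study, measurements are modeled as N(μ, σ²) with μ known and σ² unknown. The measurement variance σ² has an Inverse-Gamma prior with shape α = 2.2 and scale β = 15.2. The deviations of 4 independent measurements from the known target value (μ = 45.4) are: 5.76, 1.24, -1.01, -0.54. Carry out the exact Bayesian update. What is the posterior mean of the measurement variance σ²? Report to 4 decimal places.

10.3792

With known mean μ and an Inverse-Gamma(α, β) prior on σ², the Normal likelihood is conjugate: posterior is Inv-Gamma(α + n/2, β + Σ(xᵢ−μ)²/2).
Σ(xᵢ−μ)² = (5.76)² + (1.24)² + (-1.01)² + (-0.54)² = 36.0269.
Posterior: Inv-Gamma(2.2 + 4/2, 15.2 + 36.0269/2) = Inv-Gamma(4.20, 33.21345).
E[σ²|data] = β/(α−1) = 33.21345/3.20 = 10.3792.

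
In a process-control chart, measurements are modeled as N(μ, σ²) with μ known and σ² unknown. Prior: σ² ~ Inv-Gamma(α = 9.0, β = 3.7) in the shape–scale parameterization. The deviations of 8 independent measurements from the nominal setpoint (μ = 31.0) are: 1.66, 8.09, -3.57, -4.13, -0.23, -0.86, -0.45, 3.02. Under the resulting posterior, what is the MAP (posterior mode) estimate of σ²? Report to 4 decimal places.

With known mean μ and an Inverse-Gamma(α, β) prior on σ², the Normal likelihood is conjugate: posterior is Inv-Gamma(α + n/2, β + Σ(xᵢ−μ)²/2).
Σ(xᵢ−μ)² = (1.66)² + (8.09)² + (-3.57)² + (-4.13)² + (-0.23)² + (-0.86)² + (-0.45)² + (3.02)² = 108.1209.
Posterior: Inv-Gamma(9.0 + 8/2, 3.7 + 108.1209/2) = Inv-Gamma(13.00, 57.76045).
Mode = β/(α+1) = 57.76045/14.00 = 4.1257.

4.1257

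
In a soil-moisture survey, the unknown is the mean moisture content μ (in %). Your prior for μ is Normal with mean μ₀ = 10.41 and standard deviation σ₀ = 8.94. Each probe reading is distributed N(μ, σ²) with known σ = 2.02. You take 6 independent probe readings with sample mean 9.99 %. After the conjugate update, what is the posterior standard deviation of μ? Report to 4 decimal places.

For Normal data with known variance σ², a Normal(μ₀, σ₀²) prior on μ is conjugate. Posterior precision = 1/σ₀² + n/σ²; posterior mean is the precision-weighted average of μ₀ and x̄.
σ₀² = 8.94² = 79.9236, σ² = 2.02² = 4.0804; σ² + n·σ₀² = 4.0804 + 6·79.9236 = 483.622.
Posterior precision = 1/σ₀² + n/σ² = 1/79.9236 + 6/4.0804 = (σ² + n·σ₀²)/(σ₀²σ²) = 483.622/(79.9236·4.0804); posterior variance σₙ² = σ₀²σ²/(σ² + n·σ₀²) = 79.9236·4.0804/483.622 = 0.674329.
Posterior SD = √σₙ² = √(79.9236·4.0804/483.622) = 0.8212.

0.8212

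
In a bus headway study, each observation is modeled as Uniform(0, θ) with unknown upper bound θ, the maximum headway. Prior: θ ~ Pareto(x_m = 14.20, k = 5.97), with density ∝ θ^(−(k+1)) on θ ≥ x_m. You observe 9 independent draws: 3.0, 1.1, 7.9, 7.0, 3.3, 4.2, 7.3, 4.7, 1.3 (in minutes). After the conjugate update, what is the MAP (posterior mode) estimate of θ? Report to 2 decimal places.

14.20

A Pareto(scale x_m, shape k) prior on the upper bound θ of Uniform(0, θ) is conjugate: posterior is Pareto(max(x_m, max xᵢ), k + n).
Sample maximum = 7.9; prior scale x_m = 14.20 → posterior scale = max = 14.20.
Posterior shape = 5.97 + 9 = 14.97.
The Pareto density is decreasing on [x_m, ∞), so the mode is x_m = 14.20.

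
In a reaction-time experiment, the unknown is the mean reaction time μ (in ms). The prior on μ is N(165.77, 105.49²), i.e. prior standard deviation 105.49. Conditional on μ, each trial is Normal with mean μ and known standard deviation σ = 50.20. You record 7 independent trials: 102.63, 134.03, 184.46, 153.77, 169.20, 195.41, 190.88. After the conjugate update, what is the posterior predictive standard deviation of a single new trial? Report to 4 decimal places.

53.5608

For Normal data with known variance σ², a Normal(μ₀, σ₀²) prior on μ is conjugate. Posterior precision = 1/σ₀² + n/σ²; posterior mean is the precision-weighted average of μ₀ and x̄.
σ₀² = 105.49² = 11128.1401, σ² = 50.20² = 2520.04; σ² + n·σ₀² = 2520.04 + 7·11128.1401 = 80417.0207.
Posterior precision = 1/σ₀² + n/σ² = 1/11128.1401 + 7/2520.04 = (σ² + n·σ₀²)/(σ₀²σ²) = 80417.0207/(11128.1401·2520.04); posterior variance σₙ² = σ₀²σ²/(σ² + n·σ₀²) = 11128.1401·2520.04/80417.0207 = 348.724162.
Predictive variance for one new observation = σₙ² + σ² = 11128.1401·2520.04/80417.0207 + 2520.04 = σ²·(σ₀² + 80417.0207)/80417.0207 = 2520.04·91545.1608/80417.0207 = 2868.764162; SD = √(2520.04·91545.1608/80417.0207) = 53.5608.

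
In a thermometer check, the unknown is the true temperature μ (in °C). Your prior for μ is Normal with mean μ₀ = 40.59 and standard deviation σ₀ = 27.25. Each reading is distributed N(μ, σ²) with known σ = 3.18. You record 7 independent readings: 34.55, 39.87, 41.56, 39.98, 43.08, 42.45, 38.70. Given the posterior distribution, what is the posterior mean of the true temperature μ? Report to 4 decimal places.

40.0282

For Normal data with known variance σ², a Normal(μ₀, σ₀²) prior on μ is conjugate. Posterior precision = 1/σ₀² + n/σ²; posterior mean is the precision-weighted average of μ₀ and x̄.
Σxᵢ = 34.55 + 39.87 + 41.56 + 39.98 + 43.08 + 42.45 + 38.70 = 280.19, so n·x̄ = 280.19.
σ₀² = 27.25² = 742.5625, σ² = 3.18² = 10.1124; σ² + n·σ₀² = 10.1124 + 7·742.5625 = 5208.0499.
Posterior mean = (μ₀/σ₀² + n·x̄/σ²)/(1/σ₀² + n/σ²) = (σ²·μ₀ + σ₀²·n·x̄)/(σ² + n·σ₀²) = (10.1124·40.59 + 742.5625·280.19)/5208.0499 = 208469.049191/5208.0499 = 40.0282.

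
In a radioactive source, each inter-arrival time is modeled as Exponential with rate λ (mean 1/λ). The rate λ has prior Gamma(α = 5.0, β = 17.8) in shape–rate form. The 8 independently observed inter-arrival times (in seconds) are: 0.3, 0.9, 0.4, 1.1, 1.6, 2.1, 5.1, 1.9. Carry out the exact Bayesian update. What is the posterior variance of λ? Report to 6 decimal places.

0.013355

With a Gamma(shape α, rate β) prior on the exponential rate λ, the posterior after n observations with total T = Σxᵢ is Gamma(α+n, β+T).
Sum of observations T = 13.4 seconds; n = 8.
Posterior: Gamma(5.0+8, 17.8+13.4) = Gamma(13.0, 31.2).
Var = α/β² = 0.013355.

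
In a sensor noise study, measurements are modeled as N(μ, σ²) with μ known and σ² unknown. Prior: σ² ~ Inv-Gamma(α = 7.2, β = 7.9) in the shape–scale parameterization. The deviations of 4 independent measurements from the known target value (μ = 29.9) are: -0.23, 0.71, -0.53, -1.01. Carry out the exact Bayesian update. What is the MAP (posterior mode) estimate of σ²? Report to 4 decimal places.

With known mean μ and an Inverse-Gamma(α, β) prior on σ², the Normal likelihood is conjugate: posterior is Inv-Gamma(α + n/2, β + Σ(xᵢ−μ)²/2).
Σ(xᵢ−μ)² = (-0.23)² + (0.71)² + (-0.53)² + (-1.01)² = 1.8580.
Posterior: Inv-Gamma(7.2 + 4/2, 7.9 + 1.8580/2) = Inv-Gamma(9.20, 8.82900).
Mode = β/(α+1) = 8.82900/10.20 = 0.8656.

0.8656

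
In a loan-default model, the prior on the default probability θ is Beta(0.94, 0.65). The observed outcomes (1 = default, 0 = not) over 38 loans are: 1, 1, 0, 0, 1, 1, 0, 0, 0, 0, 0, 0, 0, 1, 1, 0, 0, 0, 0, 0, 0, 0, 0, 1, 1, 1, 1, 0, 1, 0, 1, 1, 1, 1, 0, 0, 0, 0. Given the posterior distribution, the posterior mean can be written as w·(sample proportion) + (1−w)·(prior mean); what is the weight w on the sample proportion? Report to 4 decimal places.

0.9598

The Beta prior is conjugate to a Binomial/Bernoulli likelihood; the update adds successes to α and failures to β.
Posterior mean = (α₀+k)/(α₀+β₀+n) = [n/(α₀+β₀+n)]·(k/n) + [(α₀+β₀)/(α₀+β₀+n)]·α₀/(α₀+β₀), so only n and the prior enter the weight.
The weight on the data is w = n/(α₀+β₀+n) = 38/(0.94+0.65+38) = 38/39.59 = 0.9598.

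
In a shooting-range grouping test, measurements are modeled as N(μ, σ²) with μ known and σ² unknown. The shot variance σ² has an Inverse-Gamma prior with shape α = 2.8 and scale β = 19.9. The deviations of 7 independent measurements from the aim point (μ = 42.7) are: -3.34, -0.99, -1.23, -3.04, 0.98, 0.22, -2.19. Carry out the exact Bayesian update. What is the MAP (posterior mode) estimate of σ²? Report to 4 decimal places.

With known mean μ and an Inverse-Gamma(α, β) prior on σ², the Normal likelihood is conjugate: posterior is Inv-Gamma(α + n/2, β + Σ(xᵢ−μ)²/2).
Σ(xᵢ−μ)² = (-3.34)² + (-0.99)² + (-1.23)² + (-3.04)² + (0.98)² + (0.22)² + (-2.19)² = 28.6951.
Posterior: Inv-Gamma(2.8 + 7/2, 19.9 + 28.6951/2) = Inv-Gamma(6.30, 34.24755).
Mode = β/(α+1) = 34.24755/7.30 = 4.6914.

4.6914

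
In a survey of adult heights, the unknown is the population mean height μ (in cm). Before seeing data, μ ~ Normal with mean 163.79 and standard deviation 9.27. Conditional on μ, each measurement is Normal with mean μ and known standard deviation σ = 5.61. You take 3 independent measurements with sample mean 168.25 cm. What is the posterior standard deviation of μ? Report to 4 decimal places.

3.0577

For Normal data with known variance σ², a Normal(μ₀, σ₀²) prior on μ is conjugate. Posterior precision = 1/σ₀² + n/σ²; posterior mean is the precision-weighted average of μ₀ and x̄.
σ₀² = 9.27² = 85.9329, σ² = 5.61² = 31.4721; σ² + n·σ₀² = 31.4721 + 3·85.9329 = 289.2708.
Posterior precision = 1/σ₀² + n/σ² = 1/85.9329 + 3/31.4721 = (σ² + n·σ₀²)/(σ₀²σ²) = 289.2708/(85.9329·31.4721); posterior variance σₙ² = σ₀²σ²/(σ² + n·σ₀²) = 85.9329·31.4721/289.2708 = 9.349332.
Posterior SD = √σₙ² = √(85.9329·31.4721/289.2708) = 3.0577.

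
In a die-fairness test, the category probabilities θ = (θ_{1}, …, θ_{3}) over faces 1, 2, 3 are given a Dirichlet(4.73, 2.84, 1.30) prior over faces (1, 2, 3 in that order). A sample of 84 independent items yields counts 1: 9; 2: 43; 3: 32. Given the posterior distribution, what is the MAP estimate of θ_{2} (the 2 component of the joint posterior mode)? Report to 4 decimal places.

The Dirichlet prior is conjugate to the Multinomial likelihood: each posterior αⱼ = prior αⱼ + observed count nⱼ.
Posterior concentration: (13.73, 45.84, 33.30), total = 92.87.
Joint mode component: (α_{2}−1)/(Σα−K) = 44.84/89.87 = 0.4989.

0.4989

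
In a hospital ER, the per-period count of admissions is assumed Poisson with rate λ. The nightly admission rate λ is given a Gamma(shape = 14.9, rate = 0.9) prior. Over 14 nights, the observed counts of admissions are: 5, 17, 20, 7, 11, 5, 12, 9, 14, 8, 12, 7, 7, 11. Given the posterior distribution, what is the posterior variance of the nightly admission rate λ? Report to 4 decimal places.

0.7202

With a Gamma(shape α, rate β) prior, the Poisson likelihood is conjugate: the posterior is Gamma(α + ΣXᵢ, β + n).
Sum of counts S = 145 over n = 14 nights.
Posterior: Gamma(α+S, β+n) = Gamma(14.9+145, 0.9+14) = Gamma(159.9, 14.9).
Var = α/β² = 159.9/14.9² = 0.7202.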